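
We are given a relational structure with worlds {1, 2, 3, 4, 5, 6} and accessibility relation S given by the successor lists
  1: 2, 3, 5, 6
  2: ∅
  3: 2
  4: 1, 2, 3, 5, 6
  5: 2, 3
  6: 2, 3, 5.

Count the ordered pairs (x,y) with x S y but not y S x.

15

Enumerating: (1,2), (1,3), (1,5), (1,6), (3,2), (4,1), (4,2), (4,3), (4,5), (4,6), (5,2), (5,3), (6,2), (6,3), (6,5).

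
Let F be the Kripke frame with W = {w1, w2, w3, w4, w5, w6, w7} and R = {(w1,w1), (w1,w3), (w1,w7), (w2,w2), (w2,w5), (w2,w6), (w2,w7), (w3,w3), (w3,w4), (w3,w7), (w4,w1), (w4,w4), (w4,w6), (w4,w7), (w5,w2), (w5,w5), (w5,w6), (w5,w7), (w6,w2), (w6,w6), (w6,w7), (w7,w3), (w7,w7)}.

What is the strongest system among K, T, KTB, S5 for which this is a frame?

Reflexive (axiom T): yes — every world is R-related to itself.
Symmetric (axiom B): no — w1 R w3 but not w3 R w1.
Euclidean (axiom 5): no — w2 R w6 and w2 R w5, but not w6 R w5.
So F validates K, T; KTB would additionally require R to be symmetric. The strongest is T.

T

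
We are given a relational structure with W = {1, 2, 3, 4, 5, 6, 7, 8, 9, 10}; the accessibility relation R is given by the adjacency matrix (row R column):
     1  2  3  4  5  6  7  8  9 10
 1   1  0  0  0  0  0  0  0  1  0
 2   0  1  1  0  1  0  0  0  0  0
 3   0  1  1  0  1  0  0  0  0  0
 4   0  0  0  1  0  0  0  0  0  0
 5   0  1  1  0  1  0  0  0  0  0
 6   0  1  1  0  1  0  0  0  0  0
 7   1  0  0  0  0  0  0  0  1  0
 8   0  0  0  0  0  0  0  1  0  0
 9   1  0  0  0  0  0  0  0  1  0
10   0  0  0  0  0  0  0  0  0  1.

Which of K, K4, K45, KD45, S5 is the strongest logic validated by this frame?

Transitive (axiom 4): yes — every two-step R-path is closed by a direct edge.
Euclidean (axiom 5): yes — any two successors of a common world are R-related.
Serial (axiom D): yes — every world has a successor (e.g. 1 R 1).
Reflexive (axiom T): no — 6 is not related to itself.
So F validates K, K4, K45, KD45; S5 would additionally require R to be reflexive. The strongest is KD45.

KD45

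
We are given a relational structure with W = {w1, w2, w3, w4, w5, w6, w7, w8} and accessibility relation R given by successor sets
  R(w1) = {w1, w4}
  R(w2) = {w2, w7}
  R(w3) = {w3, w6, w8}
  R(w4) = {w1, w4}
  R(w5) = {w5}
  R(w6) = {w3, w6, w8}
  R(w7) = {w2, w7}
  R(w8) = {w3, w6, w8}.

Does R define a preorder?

Yes

Reflexive: yes — every world is R-related to itself.
Transitive: yes — every two-step R-path is closed by a direct edge.
So R is a preorder.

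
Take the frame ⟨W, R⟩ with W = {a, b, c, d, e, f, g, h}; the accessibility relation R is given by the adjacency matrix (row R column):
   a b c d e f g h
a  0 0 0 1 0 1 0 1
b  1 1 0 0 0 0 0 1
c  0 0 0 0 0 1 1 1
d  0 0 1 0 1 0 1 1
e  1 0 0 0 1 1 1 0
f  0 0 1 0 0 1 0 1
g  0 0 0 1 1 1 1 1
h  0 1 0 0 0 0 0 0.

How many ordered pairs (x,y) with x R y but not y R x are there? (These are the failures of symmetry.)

14

Enumerating: (a,d), (a,f), (a,h), (b,a), (c,g), (c,h), (d,c), (d,e), (d,h), (e,a), (e,f), (f,h), (g,f), (g,h).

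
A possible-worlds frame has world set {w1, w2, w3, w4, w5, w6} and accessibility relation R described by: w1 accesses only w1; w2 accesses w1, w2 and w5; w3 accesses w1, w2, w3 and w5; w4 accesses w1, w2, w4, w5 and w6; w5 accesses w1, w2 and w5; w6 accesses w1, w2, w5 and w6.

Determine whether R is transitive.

Yes

Transitive: yes — every two-step R-path is closed by a direct edge.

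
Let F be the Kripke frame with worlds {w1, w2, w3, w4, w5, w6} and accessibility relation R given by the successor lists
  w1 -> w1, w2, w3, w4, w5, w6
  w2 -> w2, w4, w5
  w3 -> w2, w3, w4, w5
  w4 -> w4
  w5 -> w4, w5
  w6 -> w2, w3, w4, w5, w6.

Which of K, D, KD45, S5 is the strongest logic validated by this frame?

D

Serial (axiom D): yes — every world has a successor (e.g. w1 R w1).
Euclidean (axiom 5): no — w1 R w2 and w1 R w3, but not w2 R w3.
Transitive (axiom 4): yes — every two-step R-path is closed by a direct edge.
Reflexive (axiom T): yes — every world is R-related to itself.
So F validates K, D; KD45 would additionally require R to be Euclidean. The strongest is D.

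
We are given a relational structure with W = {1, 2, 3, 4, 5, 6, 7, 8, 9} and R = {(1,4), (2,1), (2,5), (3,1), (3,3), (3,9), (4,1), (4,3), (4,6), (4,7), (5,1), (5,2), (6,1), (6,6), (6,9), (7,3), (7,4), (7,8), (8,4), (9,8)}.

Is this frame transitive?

Transitive: no — 1 R 4 and 4 R 3, but not 1 R 3.

No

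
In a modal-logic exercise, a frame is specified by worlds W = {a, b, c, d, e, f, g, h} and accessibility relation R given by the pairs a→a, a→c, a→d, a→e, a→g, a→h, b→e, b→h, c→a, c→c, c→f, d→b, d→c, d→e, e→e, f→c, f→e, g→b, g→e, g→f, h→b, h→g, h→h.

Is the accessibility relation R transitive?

No

Transitive: no — a R c and c R f, but not a R f.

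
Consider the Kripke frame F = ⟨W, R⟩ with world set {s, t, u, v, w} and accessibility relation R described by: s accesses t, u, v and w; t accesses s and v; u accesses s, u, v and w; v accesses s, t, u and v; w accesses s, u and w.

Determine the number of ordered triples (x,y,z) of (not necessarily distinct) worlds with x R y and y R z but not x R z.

Enumerating: (s,t,s), (s,u,s), (s,v,s), (s,w,s), (t,s,t), (t,s,u), (t,s,w), (t,v,t), (t,v,u), (u,s,t), (u,v,t), (v,s,w), (v,u,w), (w,s,t), (w,s,v), (w,u,v).

16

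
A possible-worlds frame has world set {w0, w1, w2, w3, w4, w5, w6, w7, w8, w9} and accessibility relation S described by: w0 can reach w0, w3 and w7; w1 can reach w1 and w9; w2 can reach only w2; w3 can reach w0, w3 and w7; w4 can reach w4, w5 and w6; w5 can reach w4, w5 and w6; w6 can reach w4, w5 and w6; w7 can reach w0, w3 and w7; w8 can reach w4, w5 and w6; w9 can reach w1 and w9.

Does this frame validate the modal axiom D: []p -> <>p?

The schema D characterises exactly the serial frames.
Serial: yes — every world has a successor (e.g. w0 S w0).

Yes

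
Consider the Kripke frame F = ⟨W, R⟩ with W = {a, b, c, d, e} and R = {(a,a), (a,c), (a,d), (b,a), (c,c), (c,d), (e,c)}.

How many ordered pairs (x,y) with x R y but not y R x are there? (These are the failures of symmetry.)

5

Enumerating: (a,c), (a,d), (b,a), (c,d), (e,c).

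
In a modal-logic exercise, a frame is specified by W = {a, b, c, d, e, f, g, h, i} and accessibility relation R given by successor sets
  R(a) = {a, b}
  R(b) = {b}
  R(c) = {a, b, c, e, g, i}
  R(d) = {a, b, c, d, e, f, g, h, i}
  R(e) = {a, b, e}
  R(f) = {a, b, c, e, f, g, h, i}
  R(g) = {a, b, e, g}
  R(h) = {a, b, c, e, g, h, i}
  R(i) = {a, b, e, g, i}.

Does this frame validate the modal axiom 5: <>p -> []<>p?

Axiom 5 corresponds to the accessibility relation being Euclidean.
Euclidean: no — c R a and c R e, but not a R e.

No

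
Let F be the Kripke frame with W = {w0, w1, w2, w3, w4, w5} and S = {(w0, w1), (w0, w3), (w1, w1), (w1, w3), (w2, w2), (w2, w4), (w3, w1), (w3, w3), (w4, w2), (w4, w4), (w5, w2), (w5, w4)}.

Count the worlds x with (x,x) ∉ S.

2

Enumerating: w0, w5.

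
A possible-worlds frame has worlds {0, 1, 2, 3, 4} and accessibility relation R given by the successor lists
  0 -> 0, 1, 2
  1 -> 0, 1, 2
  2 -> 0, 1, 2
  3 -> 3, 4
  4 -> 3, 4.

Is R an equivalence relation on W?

Reflexive: yes — every world is R-related to itself.
Symmetric: yes — every pair in R has its reverse in R.
Transitive: yes — every two-step R-path is closed by a direct edge.
So R is an equivalence relation.

Yes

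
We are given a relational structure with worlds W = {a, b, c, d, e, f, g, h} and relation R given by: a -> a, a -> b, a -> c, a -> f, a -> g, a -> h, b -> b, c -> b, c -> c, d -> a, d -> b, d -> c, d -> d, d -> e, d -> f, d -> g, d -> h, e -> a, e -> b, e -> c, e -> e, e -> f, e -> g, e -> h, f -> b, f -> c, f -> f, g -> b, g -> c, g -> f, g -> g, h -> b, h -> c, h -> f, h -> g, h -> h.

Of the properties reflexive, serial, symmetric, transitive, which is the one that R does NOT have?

symmetric

Reflexive: yes — every world is R-related to itself.
Serial: yes — every world has a successor (e.g. a R a).
Symmetric: no — a R b but not b R a.
Transitive: yes — every two-step R-path is closed by a direct edge.
Only symmetric fails.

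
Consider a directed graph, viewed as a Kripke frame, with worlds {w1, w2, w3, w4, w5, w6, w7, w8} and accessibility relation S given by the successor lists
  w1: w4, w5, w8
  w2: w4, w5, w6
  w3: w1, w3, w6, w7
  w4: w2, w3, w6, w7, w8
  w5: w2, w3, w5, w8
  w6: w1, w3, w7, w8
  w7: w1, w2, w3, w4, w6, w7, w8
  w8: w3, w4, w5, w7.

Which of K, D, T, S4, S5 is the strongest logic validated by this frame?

D

Serial (axiom D): yes — every world has a successor (e.g. w1 S w4).
Reflexive (axiom T): no — w1 is not related to itself.
Transitive (axiom 4): no — w1 S w4 and w4 S w2, but not w1 S w2.
Euclidean (axiom 5): no — w1 S w4 and w1 S w5, but not w4 S w5.
So F validates K, D; T would additionally require S to be reflexive. The strongest is D.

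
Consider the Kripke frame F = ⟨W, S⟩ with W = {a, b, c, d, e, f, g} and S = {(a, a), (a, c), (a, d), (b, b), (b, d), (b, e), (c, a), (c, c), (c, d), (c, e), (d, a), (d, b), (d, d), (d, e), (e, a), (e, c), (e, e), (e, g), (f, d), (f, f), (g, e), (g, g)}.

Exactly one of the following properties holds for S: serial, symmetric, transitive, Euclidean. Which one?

serial

Serial: yes — every world has a successor (e.g. a S a).
Symmetric: no — b S e but not e S b.
Transitive: no — a S c and c S e, but not a S e.
Euclidean: no — a S d and a S c, but not d S c.
Only serial holds.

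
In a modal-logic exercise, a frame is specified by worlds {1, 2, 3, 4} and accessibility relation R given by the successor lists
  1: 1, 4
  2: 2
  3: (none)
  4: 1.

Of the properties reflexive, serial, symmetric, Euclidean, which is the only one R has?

symmetric

Reflexive: no — 3 is not related to itself.
Serial: no — 3 has no R-successor.
Symmetric: yes — every pair in R has its reverse in R.
Euclidean: no — 1 R 4 and 1 R 4, but not 4 R 4.
Only symmetric holds.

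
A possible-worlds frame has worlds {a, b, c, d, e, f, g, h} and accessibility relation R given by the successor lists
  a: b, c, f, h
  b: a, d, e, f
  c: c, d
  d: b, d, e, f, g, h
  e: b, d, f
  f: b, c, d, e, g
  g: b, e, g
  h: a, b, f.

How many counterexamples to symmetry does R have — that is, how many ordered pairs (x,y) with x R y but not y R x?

11

Enumerating: (a,c), (a,f), (c,d), (d,g), (d,h), (f,c), (f,g), (g,b), (g,e), (h,b), (h,f).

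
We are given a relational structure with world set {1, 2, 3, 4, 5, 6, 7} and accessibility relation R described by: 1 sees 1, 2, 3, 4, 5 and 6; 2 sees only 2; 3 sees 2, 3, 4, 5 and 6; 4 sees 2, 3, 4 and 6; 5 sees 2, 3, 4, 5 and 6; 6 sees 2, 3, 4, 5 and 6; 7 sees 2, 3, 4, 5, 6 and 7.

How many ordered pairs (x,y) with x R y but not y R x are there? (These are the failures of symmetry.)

15

Enumerating: (1,2), (1,3), (1,4), (1,5), (1,6), (3,2), (4,2), (5,2), (5,4), (6,2), (7,2), (7,3), (7,4), (7,5), (7,6).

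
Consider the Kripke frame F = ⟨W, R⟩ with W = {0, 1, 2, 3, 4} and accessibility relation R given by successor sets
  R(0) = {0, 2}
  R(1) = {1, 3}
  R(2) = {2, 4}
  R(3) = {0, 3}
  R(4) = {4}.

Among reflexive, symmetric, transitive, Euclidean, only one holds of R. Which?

Reflexive: yes — every world is R-related to itself.
Symmetric: no — 0 R 2 but not 2 R 0.
Transitive: no — 0 R 2 and 2 R 4, but not 0 R 4.
Euclidean: no — 0 R 2 and 0 R 0, but not 2 R 0.
Only reflexive holds.

reflexive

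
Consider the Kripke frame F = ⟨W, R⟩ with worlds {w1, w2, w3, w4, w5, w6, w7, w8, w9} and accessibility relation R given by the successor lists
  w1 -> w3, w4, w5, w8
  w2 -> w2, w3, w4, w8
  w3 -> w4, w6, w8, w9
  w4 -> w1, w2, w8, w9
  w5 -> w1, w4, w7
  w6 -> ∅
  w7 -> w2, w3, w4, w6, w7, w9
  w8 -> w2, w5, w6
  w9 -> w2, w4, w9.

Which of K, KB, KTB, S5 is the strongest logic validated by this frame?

K

Symmetric (axiom B): no — w1 R w3 but not w3 R w1.
Reflexive (axiom T): no — w1 is not related to itself.
Euclidean (axiom 5): no — w1 R w3 and w1 R w5, but not w3 R w5.
So F validates K; KB would additionally require R to be symmetric. The strongest is K.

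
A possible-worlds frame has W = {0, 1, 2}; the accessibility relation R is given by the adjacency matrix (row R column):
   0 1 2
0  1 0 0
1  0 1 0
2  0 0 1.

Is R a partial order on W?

Reflexive: yes — every world is R-related to itself.
Transitive: yes — every two-step R-path is closed by a direct edge.
Antisymmetric: yes — no distinct pair is related both ways.
So R is a partial order.

Yes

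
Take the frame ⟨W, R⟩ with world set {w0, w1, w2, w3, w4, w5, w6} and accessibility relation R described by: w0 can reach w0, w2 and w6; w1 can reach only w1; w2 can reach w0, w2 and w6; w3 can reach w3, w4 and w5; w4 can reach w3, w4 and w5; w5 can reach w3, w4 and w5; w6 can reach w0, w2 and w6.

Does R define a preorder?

Reflexive: yes — every world is R-related to itself.
Transitive: yes — every two-step R-path is closed by a direct edge.
So R is a preorder.

Yes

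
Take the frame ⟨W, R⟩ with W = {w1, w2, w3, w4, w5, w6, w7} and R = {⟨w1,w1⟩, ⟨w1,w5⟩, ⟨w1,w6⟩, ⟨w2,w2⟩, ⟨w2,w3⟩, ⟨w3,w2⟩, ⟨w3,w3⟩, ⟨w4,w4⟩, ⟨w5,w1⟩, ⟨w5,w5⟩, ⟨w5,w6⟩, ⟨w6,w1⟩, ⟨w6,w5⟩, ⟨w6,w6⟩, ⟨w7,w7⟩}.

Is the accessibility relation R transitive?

Transitive: yes — every two-step R-path is closed by a direct edge.

Yes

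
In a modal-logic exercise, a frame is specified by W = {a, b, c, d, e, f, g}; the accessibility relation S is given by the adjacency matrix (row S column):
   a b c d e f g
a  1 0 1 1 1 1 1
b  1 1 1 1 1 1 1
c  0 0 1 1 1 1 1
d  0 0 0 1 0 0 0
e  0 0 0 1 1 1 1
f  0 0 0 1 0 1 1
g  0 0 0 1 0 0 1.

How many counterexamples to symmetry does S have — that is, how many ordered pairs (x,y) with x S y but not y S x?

21

Enumerating: (a,c), (a,d), (a,e), (a,f), (a,g), (b,a), (b,c), (b,d), (b,e), (b,f), (b,g), (c,d), … and 9 more.
Total: 21.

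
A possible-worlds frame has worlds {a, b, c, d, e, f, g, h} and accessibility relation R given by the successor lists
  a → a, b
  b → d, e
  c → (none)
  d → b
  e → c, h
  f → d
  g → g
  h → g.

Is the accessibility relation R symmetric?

No

Symmetric: no — a R b but not b R a.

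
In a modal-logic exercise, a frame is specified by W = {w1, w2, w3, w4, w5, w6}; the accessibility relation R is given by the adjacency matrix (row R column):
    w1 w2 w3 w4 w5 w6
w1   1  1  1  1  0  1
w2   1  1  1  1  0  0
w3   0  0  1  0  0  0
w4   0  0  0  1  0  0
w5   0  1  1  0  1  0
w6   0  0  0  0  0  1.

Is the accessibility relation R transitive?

No

Transitive: no — w2 R w1 and w1 R w6, but not w2 R w6.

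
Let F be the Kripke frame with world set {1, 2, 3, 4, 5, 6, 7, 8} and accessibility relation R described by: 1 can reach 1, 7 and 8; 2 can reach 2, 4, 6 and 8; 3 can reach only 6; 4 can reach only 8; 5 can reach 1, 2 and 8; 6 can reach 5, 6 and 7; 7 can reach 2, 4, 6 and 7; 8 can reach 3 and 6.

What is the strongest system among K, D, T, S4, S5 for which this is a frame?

Serial (axiom D): yes — every world has a successor (e.g. 1 R 1).
Reflexive (axiom T): no — 3 is not related to itself.
Transitive (axiom 4): no — 1 R 7 and 7 R 2, but not 1 R 2.
Euclidean (axiom 5): no — 1 R 7 and 1 R 8, but not 7 R 8.
So F validates K, D; T would additionally require R to be reflexive. The strongest is D.

D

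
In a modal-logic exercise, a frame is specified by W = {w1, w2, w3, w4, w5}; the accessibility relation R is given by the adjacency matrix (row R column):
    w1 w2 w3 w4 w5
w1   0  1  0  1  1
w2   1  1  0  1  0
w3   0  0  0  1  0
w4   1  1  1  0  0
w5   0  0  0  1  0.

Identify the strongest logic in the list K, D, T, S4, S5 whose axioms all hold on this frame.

Serial (axiom D): yes — every world has a successor (e.g. w1 R w2).
Reflexive (axiom T): no — w1 is not related to itself.
Transitive (axiom 4): no — w1 R w4 and w4 R w3, but not w1 R w3.
Euclidean (axiom 5): no — w1 R w2 and w1 R w5, but not w2 R w5.
So F validates K, D; T would additionally require R to be reflexive. The strongest is D.

D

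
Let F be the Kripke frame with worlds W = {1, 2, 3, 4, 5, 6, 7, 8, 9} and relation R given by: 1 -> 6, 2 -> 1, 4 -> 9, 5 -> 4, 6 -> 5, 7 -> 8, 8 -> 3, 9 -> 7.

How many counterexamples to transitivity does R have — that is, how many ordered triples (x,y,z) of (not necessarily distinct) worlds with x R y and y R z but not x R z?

7

Enumerating: (1,6,5), (2,1,6), (4,9,7), (5,4,9), (6,5,4), (7,8,3), (9,7,8).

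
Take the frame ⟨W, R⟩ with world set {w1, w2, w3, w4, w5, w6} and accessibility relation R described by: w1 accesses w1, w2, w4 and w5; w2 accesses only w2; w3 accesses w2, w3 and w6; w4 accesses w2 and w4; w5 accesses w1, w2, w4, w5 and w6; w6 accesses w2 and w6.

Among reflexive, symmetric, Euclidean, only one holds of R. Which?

reflexive

Reflexive: yes — every world is R-related to itself.
Symmetric: no — w1 R w2 but not w2 R w1.
Euclidean: no — w1 R w2 and w1 R w4, but not w2 R w4.
Only reflexive holds.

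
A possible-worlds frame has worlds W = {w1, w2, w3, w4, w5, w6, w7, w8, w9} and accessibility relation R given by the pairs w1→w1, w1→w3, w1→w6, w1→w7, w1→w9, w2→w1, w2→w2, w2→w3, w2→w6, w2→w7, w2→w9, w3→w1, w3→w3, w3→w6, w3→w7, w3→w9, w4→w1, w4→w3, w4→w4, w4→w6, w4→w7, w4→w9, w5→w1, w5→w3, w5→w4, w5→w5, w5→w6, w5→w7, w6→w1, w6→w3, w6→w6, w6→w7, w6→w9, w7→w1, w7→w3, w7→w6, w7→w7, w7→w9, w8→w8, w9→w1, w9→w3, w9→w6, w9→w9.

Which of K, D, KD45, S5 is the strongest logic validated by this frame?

D

Serial (axiom D): yes — every world has a successor (e.g. w1 R w1).
Euclidean (axiom 5): no — w1 R w9 and w1 R w7, but not w9 R w7.
Transitive (axiom 4): no — w5 R w1 and w1 R w9, but not w5 R w9.
Reflexive (axiom T): yes — every world is R-related to itself.
So F validates K, D; KD45 would additionally require R to be Euclidean and transitive. The strongest is D.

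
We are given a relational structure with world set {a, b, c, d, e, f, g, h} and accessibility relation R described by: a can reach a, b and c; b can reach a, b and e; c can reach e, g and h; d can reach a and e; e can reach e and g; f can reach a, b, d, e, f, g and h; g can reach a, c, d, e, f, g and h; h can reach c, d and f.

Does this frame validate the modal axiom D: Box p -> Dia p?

Yes

Axiom D corresponds to the accessibility relation being serial.
Serial: yes — every world has a successor (e.g. a R a).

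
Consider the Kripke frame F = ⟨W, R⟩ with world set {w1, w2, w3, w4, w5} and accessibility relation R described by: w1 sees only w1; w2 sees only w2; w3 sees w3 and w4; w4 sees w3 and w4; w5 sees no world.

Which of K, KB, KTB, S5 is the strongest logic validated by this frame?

KB

Symmetric (axiom B): yes — every pair in R has its reverse in R.
Reflexive (axiom T): no — w5 is not related to itself.
Euclidean (axiom 5): yes — any two successors of a common world are R-related.
So F validates K, KB; KTB would additionally require R to be reflexive. The strongest is KB.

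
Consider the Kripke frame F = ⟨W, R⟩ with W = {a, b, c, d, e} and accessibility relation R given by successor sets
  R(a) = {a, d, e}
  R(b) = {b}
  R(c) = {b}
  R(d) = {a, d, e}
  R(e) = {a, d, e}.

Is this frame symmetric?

No

Symmetric: no — c R b but not b R c.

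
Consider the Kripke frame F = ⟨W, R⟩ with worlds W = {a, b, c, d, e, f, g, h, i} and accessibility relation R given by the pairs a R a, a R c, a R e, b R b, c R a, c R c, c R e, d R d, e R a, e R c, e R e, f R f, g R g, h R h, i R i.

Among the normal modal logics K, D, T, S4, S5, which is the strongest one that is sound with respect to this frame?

S5

Serial (axiom D): yes — every world has a successor (e.g. a R a).
Reflexive (axiom T): yes — every world is R-related to itself.
Transitive (axiom 4): yes — every two-step R-path is closed by a direct edge.
Euclidean (axiom 5): yes — any two successors of a common world are R-related.
So F validates K, D, T, S4, S5. The strongest is S5.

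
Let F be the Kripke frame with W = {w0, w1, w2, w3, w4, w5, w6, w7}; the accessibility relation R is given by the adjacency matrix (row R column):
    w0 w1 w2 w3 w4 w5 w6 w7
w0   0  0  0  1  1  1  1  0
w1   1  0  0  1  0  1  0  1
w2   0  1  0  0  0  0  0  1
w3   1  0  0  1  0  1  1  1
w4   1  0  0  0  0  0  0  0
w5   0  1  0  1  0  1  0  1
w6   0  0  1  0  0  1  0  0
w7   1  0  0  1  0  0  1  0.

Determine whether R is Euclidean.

No

Euclidean: no — w0 R w3 and w0 R w4, but not w3 R w4.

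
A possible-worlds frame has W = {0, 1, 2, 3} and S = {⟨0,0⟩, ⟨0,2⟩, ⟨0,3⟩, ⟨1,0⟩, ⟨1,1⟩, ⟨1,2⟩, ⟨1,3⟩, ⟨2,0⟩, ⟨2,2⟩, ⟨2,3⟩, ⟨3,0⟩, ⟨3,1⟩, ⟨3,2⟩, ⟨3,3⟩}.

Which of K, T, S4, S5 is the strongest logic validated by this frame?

Reflexive (axiom T): yes — every world is S-related to itself.
Transitive (axiom 4): no — 0 S 3 and 3 S 1, but not 0 S 1.
Euclidean (axiom 5): no — 3 S 0 and 3 S 1, but not 0 S 1.
So F validates K, T; S4 would additionally require S to be transitive. The strongest is T.

T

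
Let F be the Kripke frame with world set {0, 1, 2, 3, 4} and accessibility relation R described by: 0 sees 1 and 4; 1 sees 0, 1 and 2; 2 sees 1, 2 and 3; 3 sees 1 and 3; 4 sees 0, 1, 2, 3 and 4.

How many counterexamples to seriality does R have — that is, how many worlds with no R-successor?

R is serial; there are no such worlds.

0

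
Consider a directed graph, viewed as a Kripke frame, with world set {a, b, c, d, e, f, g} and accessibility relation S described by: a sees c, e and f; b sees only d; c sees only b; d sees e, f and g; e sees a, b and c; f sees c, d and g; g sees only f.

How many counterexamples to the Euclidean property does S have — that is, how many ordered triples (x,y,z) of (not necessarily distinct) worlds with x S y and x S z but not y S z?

Enumerating: (a,c,c), (a,c,e), (a,c,f), (a,e,e), (a,e,f), (a,f,e), (a,f,f), (b,d,d), (c,b,b), (d,e,e), (d,e,f), (d,e,g), … and 20 more.
Total: 32.

32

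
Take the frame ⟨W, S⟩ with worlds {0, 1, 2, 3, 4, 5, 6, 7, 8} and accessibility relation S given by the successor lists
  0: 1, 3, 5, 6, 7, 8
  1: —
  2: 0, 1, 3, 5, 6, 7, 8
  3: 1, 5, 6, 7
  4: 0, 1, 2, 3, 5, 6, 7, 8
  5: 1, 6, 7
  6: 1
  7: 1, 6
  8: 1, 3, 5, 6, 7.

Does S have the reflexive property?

Reflexive: no — 0 is not related to itself.

No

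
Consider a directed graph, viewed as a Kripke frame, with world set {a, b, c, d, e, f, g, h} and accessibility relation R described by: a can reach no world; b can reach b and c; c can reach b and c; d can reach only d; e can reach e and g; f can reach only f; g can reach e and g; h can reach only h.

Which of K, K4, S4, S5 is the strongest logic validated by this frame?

Transitive (axiom 4): yes — every two-step R-path is closed by a direct edge.
Reflexive (axiom T): no — a is not related to itself.
Euclidean (axiom 5): yes — any two successors of a common world are R-related.
So F validates K, K4; S4 would additionally require R to be reflexive. The strongest is K4.

K4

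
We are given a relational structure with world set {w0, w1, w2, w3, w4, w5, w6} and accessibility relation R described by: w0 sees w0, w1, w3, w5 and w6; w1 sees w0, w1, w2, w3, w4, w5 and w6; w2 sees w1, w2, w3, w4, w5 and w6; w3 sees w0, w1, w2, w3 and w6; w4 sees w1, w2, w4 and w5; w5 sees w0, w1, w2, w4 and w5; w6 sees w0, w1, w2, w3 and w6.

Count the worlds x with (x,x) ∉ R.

0

R is reflexive; there are no such worlds.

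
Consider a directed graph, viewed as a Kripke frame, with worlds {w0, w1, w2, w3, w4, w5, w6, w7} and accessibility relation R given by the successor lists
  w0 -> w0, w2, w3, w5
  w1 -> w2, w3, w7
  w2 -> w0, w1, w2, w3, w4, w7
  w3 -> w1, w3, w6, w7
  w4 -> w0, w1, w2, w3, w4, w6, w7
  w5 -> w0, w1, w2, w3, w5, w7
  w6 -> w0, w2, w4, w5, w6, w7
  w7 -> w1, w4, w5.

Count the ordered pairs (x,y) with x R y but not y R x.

Enumerating: (w0,w3), (w2,w3), (w2,w7), (w3,w6), (w3,w7), (w4,w0), (w4,w1), (w4,w3), (w5,w1), (w5,w2), (w5,w3), (w6,w0), (w6,w2), (w6,w5), (w6,w7).

15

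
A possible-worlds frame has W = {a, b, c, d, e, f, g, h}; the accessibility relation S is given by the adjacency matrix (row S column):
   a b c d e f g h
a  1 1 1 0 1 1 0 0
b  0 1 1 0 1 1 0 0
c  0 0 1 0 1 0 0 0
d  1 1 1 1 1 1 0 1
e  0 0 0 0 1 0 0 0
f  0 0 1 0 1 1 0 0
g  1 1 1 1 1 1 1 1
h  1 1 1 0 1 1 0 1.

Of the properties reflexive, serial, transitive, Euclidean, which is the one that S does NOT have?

Euclidean

Reflexive: yes — every world is S-related to itself.
Serial: yes — every world has a successor (e.g. a S a).
Transitive: yes — every two-step S-path is closed by a direct edge.
Euclidean: no — a S c and a S b, but not c S b.
Only Euclidean fails.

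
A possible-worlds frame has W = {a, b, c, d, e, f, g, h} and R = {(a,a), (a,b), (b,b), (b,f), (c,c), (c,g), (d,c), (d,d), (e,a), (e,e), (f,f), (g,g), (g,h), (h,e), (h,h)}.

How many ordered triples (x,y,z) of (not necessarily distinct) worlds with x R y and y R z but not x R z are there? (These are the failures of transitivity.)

6

Enumerating: (a,b,f), (c,g,h), (d,c,g), (e,a,b), (g,h,e), (h,e,a).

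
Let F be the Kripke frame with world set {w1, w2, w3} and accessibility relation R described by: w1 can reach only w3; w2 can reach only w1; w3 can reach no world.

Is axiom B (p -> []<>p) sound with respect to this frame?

By correspondence theory, B is valid on a frame iff R is symmetric.
Symmetric: no — w1 R w3 but not w3 R w1.

No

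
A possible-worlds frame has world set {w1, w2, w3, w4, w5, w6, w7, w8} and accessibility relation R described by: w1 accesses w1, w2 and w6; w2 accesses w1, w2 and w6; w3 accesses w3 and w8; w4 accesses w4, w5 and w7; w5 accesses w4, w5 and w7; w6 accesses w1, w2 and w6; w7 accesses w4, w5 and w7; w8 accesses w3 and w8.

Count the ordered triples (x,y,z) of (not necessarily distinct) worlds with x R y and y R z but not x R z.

0

R is transitive; there are no such tuples.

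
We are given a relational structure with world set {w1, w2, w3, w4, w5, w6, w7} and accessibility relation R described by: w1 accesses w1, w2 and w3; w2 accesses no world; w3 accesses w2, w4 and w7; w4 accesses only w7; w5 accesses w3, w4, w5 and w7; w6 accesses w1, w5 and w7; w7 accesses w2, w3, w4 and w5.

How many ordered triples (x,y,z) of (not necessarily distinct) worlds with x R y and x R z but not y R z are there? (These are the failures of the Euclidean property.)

Enumerating: (w1,w2,w1), (w1,w2,w2), (w1,w2,w3), (w1,w3,w1), (w1,w3,w3), (w3,w2,w2), (w3,w2,w4), (w3,w2,w7), (w3,w4,w2), (w3,w4,w4), (w3,w7,w7), (w4,w7,w7), … and 22 more.
Total: 34.

34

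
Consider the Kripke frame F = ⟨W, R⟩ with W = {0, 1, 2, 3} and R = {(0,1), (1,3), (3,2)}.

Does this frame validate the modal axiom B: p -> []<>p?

No

Axiom B corresponds to the accessibility relation being symmetric.
Symmetric: no — 0 R 1 but not 1 R 0.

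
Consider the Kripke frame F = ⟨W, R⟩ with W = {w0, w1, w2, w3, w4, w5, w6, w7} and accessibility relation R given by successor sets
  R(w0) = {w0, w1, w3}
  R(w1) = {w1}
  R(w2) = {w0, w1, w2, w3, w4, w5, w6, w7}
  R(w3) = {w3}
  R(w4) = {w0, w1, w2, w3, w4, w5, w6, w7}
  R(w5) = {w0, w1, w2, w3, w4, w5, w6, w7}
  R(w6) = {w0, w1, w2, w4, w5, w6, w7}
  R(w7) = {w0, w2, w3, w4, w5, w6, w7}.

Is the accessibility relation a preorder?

Reflexive: yes — every world is R-related to itself.
Transitive: no — w6 R w0 and w0 R w3, but not w6 R w3.
So R is not a preorder.

No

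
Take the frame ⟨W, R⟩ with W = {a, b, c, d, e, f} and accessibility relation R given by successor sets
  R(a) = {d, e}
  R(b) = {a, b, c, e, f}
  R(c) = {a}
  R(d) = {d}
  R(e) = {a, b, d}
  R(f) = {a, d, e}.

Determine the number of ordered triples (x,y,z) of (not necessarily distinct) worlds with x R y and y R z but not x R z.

12

Enumerating: (a,e,a), (a,e,b), (b,a,d), (b,e,d), (b,f,d), (c,a,d), (c,a,e), (e,a,e), (e,b,c), (e,b,e), (e,b,f), (f,e,b).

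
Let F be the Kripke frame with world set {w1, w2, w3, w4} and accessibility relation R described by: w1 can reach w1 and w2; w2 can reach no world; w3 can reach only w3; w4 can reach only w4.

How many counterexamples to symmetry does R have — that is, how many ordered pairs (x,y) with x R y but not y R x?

Enumerating: (w1,w2).

1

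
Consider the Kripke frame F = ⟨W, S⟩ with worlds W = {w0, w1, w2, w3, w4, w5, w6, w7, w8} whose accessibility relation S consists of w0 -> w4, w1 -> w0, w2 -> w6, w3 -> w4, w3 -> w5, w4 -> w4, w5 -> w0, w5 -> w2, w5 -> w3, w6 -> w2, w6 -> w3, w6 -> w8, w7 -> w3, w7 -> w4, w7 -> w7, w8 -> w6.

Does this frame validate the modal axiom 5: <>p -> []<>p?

No

The schema 5 characterises exactly the Euclidean frames.
Euclidean: no — w3 S w4 and w3 S w5, but not w4 S w5.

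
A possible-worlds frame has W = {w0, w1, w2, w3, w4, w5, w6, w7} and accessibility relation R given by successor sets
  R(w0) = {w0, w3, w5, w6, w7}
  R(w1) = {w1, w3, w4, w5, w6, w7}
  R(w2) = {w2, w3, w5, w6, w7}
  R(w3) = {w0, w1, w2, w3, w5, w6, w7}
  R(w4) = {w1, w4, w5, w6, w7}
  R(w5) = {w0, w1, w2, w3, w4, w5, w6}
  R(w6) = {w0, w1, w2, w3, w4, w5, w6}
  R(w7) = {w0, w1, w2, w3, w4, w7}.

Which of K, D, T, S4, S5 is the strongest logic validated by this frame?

T

Serial (axiom D): yes — every world has a successor (e.g. w0 R w0).
Reflexive (axiom T): yes — every world is R-related to itself.
Transitive (axiom 4): no — w0 R w3 and w3 R w1, but not w0 R w1.
Euclidean (axiom 5): no — w0 R w5 and w0 R w7, but not w5 R w7.
So F validates K, D, T; S4 would additionally require R to be transitive. The strongest is T.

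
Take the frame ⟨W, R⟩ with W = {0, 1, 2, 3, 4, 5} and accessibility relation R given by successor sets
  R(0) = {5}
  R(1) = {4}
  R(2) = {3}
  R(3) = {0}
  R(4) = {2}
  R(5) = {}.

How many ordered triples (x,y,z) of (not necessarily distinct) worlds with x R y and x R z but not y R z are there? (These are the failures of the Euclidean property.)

5

Enumerating: (0,5,5), (1,4,4), (2,3,3), (3,0,0), (4,2,2).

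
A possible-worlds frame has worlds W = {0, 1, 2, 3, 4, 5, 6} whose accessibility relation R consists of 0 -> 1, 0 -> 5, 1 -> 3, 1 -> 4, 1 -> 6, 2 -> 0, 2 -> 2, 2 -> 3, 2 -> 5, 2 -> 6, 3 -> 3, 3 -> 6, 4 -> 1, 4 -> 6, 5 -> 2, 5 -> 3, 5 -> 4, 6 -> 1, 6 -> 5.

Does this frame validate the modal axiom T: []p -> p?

No

The schema T characterises exactly the reflexive frames.
Reflexive: no — 0 is not related to itself.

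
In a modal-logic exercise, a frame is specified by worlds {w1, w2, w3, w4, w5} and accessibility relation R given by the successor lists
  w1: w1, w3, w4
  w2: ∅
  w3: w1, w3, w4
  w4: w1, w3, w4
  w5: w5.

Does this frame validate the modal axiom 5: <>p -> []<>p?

Yes

By correspondence theory, 5 is valid on a frame iff R is Euclidean.
Euclidean: yes — any two successors of a common world are R-related.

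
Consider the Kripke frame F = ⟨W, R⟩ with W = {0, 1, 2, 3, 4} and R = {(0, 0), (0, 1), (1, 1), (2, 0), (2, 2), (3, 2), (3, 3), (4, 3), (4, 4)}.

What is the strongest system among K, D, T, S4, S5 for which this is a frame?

T

Serial (axiom D): yes — every world has a successor (e.g. 0 R 0).
Reflexive (axiom T): yes — every world is R-related to itself.
Transitive (axiom 4): no — 2 R 0 and 0 R 1, but not 2 R 1.
Euclidean (axiom 5): no — 0 R 1 and 0 R 0, but not 1 R 0.
So F validates K, D, T; S4 would additionally require R to be transitive. The strongest is T.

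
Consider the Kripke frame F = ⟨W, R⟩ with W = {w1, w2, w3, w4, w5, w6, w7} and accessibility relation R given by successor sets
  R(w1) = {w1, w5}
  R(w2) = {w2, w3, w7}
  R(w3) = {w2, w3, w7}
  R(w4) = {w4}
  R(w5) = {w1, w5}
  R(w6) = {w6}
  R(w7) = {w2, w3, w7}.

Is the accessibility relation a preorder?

Reflexive: yes — every world is R-related to itself.
Transitive: yes — every two-step R-path is closed by a direct edge.
So R is a preorder.

Yes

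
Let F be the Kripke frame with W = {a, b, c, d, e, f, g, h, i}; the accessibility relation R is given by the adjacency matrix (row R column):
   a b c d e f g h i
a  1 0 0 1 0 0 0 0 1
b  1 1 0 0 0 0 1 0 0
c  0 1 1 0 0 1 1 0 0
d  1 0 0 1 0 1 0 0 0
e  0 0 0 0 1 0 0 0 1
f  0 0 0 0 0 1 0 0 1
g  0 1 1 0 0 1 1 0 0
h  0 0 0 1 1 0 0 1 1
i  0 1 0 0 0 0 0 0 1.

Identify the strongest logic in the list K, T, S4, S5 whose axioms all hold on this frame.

T

Reflexive (axiom T): yes — every world is R-related to itself.
Transitive (axiom 4): no — a R d and d R f, but not a R f.
Euclidean (axiom 5): no — a R d and a R i, but not d R i.
So F validates K, T; S4 would additionally require R to be transitive. The strongest is T.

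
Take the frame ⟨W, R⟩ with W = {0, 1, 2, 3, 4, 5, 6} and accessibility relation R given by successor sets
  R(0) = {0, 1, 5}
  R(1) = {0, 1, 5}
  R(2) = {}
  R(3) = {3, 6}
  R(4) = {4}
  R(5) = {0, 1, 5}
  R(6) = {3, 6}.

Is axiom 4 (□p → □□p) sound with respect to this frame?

Yes

By correspondence theory, 4 is valid on a frame iff R is transitive.
Transitive: yes — every two-step R-path is closed by a direct edge.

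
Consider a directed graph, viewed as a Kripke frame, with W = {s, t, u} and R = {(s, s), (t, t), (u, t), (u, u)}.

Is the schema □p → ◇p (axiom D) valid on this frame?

By correspondence theory, D is valid on a frame iff R is serial.
Serial: yes — every world has a successor (e.g. s R s).

Yes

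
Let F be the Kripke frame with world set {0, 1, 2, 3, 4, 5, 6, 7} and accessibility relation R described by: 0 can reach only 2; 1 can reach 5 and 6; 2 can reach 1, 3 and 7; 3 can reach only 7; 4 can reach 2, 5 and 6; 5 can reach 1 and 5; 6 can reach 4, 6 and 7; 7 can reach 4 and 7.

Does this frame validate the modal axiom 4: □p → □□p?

Axiom 4 corresponds to the accessibility relation being transitive.
Transitive: no — 0 R 2 and 2 R 1, but not 0 R 1.

No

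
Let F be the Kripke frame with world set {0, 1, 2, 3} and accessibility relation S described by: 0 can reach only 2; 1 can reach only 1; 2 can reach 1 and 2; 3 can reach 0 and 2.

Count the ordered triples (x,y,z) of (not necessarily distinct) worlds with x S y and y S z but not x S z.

2

Enumerating: (0,2,1), (3,2,1).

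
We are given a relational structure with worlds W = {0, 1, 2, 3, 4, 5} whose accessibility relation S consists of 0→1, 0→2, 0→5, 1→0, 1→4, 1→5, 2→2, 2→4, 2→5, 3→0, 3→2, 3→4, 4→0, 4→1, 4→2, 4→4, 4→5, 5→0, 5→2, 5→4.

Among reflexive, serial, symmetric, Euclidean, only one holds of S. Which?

serial

Reflexive: no — 0 is not related to itself.
Serial: yes — every world has a successor (e.g. 0 S 1).
Symmetric: no — 0 S 2 but not 2 S 0.
Euclidean: no — 0 S 1 and 0 S 2, but not 1 S 2.
Only serial holds.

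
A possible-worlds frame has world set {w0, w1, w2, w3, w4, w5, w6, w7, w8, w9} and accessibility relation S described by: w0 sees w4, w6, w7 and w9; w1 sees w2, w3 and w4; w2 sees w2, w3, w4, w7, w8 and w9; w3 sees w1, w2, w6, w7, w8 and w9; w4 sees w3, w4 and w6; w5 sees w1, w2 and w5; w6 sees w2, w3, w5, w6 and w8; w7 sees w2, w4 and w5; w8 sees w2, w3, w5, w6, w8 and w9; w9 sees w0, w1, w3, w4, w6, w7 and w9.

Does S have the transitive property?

Transitive: no — w0 S w4 and w4 S w3, but not w0 S w3.

No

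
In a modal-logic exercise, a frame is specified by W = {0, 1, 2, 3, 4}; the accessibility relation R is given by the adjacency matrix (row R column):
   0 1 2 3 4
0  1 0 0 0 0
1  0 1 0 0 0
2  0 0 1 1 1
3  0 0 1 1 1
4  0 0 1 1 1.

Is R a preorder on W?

Reflexive: yes — every world is R-related to itself.
Transitive: yes — every two-step R-path is closed by a direct edge.
So R is a preorder.

Yes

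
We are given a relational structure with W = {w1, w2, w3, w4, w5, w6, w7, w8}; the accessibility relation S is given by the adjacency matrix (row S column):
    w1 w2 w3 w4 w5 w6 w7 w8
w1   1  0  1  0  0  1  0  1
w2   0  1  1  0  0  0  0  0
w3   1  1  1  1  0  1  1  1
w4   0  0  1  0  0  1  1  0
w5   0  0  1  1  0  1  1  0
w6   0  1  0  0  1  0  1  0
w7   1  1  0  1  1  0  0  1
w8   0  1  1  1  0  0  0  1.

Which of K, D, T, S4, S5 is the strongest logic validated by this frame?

D

Serial (axiom D): yes — every world has a successor (e.g. w1 S w1).
Reflexive (axiom T): no — w4 is not related to itself.
Transitive (axiom 4): no — w1 S w3 and w3 S w2, but not w1 S w2.
Euclidean (axiom 5): no — w1 S w6 and w1 S w3, but not w6 S w3.
So F validates K, D; T would additionally require S to be reflexive. The strongest is D.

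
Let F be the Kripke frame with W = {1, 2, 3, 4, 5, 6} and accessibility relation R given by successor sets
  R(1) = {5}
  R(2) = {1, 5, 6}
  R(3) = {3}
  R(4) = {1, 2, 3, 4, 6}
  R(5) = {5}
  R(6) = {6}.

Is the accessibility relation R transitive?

Transitive: no — 4 R 1 and 1 R 5, but not 4 R 5.

No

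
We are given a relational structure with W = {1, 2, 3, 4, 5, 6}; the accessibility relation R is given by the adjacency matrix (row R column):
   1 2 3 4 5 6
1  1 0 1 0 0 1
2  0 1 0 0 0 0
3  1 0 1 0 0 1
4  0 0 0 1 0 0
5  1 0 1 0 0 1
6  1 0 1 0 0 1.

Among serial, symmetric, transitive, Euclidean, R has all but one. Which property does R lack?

Serial: yes — every world has a successor (e.g. 1 R 1).
Symmetric: no — 5 R 1 but not 1 R 5.
Transitive: yes — every two-step R-path is closed by a direct edge.
Euclidean: yes — any two successors of a common world are R-related.
Only symmetric fails.

symmetric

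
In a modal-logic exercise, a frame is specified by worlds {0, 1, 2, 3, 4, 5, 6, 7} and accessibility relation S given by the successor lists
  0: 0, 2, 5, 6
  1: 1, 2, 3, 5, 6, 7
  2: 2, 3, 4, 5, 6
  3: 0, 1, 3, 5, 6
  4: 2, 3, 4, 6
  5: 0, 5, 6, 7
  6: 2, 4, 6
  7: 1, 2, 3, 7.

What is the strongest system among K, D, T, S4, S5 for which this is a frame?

T

Serial (axiom D): yes — every world has a successor (e.g. 0 S 0).
Reflexive (axiom T): yes — every world is S-related to itself.
Transitive (axiom 4): no — 0 S 2 and 2 S 3, but not 0 S 3.
Euclidean (axiom 5): no — 0 S 5 and 0 S 2, but not 5 S 2.
So F validates K, D, T; S4 would additionally require S to be transitive. The strongest is T.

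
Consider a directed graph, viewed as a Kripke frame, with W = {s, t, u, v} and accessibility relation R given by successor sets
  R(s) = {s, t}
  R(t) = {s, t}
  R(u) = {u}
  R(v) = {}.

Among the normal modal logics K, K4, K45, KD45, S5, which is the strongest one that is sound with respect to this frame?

Transitive (axiom 4): yes — every two-step R-path is closed by a direct edge.
Euclidean (axiom 5): yes — any two successors of a common world are R-related.
Serial (axiom D): no — v has no R-successor.
Reflexive (axiom T): no — v is not related to itself.
So F validates K, K4, K45; KD45 would additionally require R to be serial. The strongest is K45.

K45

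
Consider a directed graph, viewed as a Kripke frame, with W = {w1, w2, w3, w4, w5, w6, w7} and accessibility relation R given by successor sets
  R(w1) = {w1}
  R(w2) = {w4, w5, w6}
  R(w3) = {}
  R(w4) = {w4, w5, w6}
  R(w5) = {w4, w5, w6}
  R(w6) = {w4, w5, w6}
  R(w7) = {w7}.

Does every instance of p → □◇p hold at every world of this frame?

No

The schema B characterises exactly the symmetric frames.
Symmetric: no — w2 R w4 but not w4 R w2.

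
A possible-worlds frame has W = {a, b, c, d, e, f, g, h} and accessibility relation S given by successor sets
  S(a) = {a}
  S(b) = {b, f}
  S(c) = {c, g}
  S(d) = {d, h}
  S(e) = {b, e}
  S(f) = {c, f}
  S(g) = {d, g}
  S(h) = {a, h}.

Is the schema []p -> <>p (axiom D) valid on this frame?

The schema D characterises exactly the serial frames.
Serial: yes — every world has a successor (e.g. a S a).

Yes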